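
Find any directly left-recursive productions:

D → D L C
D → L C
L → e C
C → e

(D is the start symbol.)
Yes, D is left-recursive

D → D L C: LEFT RECURSIVE (starts with D)
D → L C: starts with L
L → e C: starts with e
C → e: starts with e

The grammar has direct left recursion on: D.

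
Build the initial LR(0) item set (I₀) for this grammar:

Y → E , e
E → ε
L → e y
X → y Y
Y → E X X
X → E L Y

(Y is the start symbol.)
First, augment the grammar with Y' → Y
I₀ = CLOSURE({ [Y' → . Y] }):
  [Y' → . Y] has the dot before Y: add [Y → . E , e], [Y → . E X X]
  [Y → . E , e] has the dot before E: add [E → .]
No further items can be added.

I₀ = { [E → .], [Y → . E , e], [Y → . E X X], [Y' → . Y] }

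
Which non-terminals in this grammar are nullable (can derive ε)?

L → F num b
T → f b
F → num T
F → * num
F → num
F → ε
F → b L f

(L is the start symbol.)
{ 'F' }

A non-terminal is nullable if it can derive ε (the empty string): either it has an ε-production, or it has a production whose right-hand side consists entirely of nullable non-terminals.

ε-productions: F → ε
So F is immediately nullable.
No further non-terminal can be added: every production for the remaining non-terminals contains a terminal or a non-nullable non-terminal.
Nullable = { 'F' }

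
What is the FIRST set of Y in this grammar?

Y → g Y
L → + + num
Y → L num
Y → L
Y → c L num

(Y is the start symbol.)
FIRST sets of the other non-terminals involved (by the same procedure, iterated to a fixed point):
  FIRST(L) = { '+' }

From Y → g Y:
  - g is a terminal: add 'g' and stop
From Y → L num:
  - L is a non-terminal: add FIRST(L) \ {ε} = { '+' }
    L is not nullable, so stop
From Y → L:
  - L is a non-terminal: add FIRST(L) \ {ε} = { '+' }
    L is not nullable, so stop
From Y → c L num:
  - c is a terminal: add 'c' and stop

Collecting: FIRST(Y) = { '+', 'c', 'g' }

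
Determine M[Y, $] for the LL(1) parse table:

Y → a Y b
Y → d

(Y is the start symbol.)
Empty (error entry)

To find M[Y, $], we find productions for Y where $ is in the predict set (PREDICT(N → α) = (FIRST(α) \ {ε}) ∪ (FOLLOW(N) if α ⇒* ε)).

Y → a Y b: PREDICT = { 'a' }
Y → d: PREDICT = { 'd' }

M[Y, $] is empty (no production applies)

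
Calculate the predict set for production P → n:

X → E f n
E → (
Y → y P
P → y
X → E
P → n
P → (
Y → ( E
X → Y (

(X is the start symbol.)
PREDICT(P → n) = (FIRST(RHS) \ {ε}) ∪ (FOLLOW(P) if ε ∈ FIRST(RHS), i.e. RHS ⇒* ε)
FIRST(n) = { 'n' }
ε ∉ FIRST(n), so FOLLOW(P) is not added.
PREDICT(P → n) = { 'n' }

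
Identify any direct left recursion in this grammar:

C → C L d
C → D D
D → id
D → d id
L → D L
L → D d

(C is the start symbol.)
Direct left recursion occurs when N → N α for some non-terminal N (the right-hand side begins with the left-hand side itself).

C → C L d: LEFT RECURSIVE (starts with C)
C → D D: starts with D
D → id: starts with id
D → d id: starts with d
L → D L: starts with D
L → D d: starts with D

The grammar has direct left recursion on: C.

Answer: Yes, C is left-recursive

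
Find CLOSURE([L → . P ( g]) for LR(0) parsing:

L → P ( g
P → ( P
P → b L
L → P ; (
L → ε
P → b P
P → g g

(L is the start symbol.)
To compute CLOSURE, for each item [A → α.Bβ] where B is a non-terminal, add [B → .γ] for all productions B → γ; repeat for the newly added items until nothing changes.

Start with: [L → . P ( g]
  [L → . P ( g] has the dot before P: add [P → . ( P], [P → . b L], [P → . b P], [P → . g g]
No further items can be added.

CLOSURE = { [L → . P ( g], [P → . ( P], [P → . b L], [P → . b P], [P → . g g] }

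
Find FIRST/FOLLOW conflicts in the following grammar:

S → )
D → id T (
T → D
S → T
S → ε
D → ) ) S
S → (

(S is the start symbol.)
Yes. S → '(' with FOLLOW(S) on { '(' }

Nullable non-terminals: S.
FIRST sets used below: FIRST(T) = { ')', 'id' }

S: nullable alternative(s) S → ε; FOLLOW(S) = { $, '(' }
  S → ): FIRST \ {ε} = { ')' } — disjoint from FOLLOW(S)
  S → T: FIRST \ {ε} = { ')', 'id' } — disjoint from FOLLOW(S)
  S → ε: FIRST \ {ε} = { } — this is the only nullable alternative, skip
  S → (: FIRST \ {ε} = { '(' } — overlaps FOLLOW(S) on { '(' }: CONFLICT

D, T have no nullable alternative, so no FIRST/FOLLOW check is needed there.

So the grammar has 1 FIRST/FOLLOW conflict (marked CONFLICT above).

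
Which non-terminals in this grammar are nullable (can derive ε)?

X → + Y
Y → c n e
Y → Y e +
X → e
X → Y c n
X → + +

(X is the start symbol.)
There are no ε-productions, so no non-terminal can derive ε.
No non-terminals are nullable.

Answer: None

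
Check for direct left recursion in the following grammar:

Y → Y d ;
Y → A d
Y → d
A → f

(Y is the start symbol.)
Direct left recursion occurs when N → N α for some non-terminal N (the right-hand side begins with the left-hand side itself).

Y → Y d ;: LEFT RECURSIVE (starts with Y)
Y → A d: starts with A
Y → d: starts with d
A → f: starts with f

The grammar has direct left recursion on: Y.

Answer: Yes, Y is left-recursive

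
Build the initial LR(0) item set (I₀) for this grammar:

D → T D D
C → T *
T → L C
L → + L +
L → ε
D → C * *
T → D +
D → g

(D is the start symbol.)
First, augment the grammar with D' → D
I₀ = CLOSURE({ [D' → . D] }):
  [D' → . D] has the dot before D: add [D → . T D D], [D → . C * *], [D → . g]
  [D → . T D D] has the dot before T: add [T → . L C], [T → . D +]
  [D → . C * *] has the dot before C: add [C → . T *]
  [T → . L C] has the dot before L: add [L → . + L +], [L → .]
No further items can be added.

I₀ = { [C → . T *], [D → . C * *], [D → . T D D], [D → . g], [D' → . D], [L → . + L +], [L → .], [T → . D +], [T → . L C] }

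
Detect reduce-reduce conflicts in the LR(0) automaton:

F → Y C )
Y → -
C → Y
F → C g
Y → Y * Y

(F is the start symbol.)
No reduce-reduce conflicts

A reduce-reduce conflict occurs when an LR(0) state has two complete items [A → α .] and [B → β .] — both call for a reduction, and with no lookahead the parser cannot choose between them.

Augment with F' → F and build the canonical LR(0) collection (I0 = CLOSURE({[F' → . F]}), then GOTO on every symbol after a dot until no new states appear). It has 11 states:
  I0: { [C → . Y], [F → . C g], [F → . Y C )], [F' → . F], [Y → . -], [Y → . Y * Y] }  — shift
  I1: { [Y → - .] }  — reduce
  I2: { [F → C . g] }  — shift
  I3: { [F' → F .] }  — accept
  I4: { [C → . Y], [C → Y .], [F → Y . C )], [Y → . -], [Y → . Y * Y], [Y → Y . * Y] }  — shift, reduce
  I5: { [Y → . -], [Y → . Y * Y], [Y → Y * . Y] }  — shift
  I6: { [F → Y C . )] }  — shift
  I7: { [C → Y .], [Y → Y . * Y] }  — shift, reduce
  I8: { [F → Y C ) .] }  — reduce
  I9: { [Y → Y * Y .], [Y → Y . * Y] }  — shift, reduce
  I10: { [F → C g .] }  — reduce

No state contains more than one complete item.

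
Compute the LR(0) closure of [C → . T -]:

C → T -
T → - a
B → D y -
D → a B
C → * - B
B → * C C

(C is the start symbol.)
To compute CLOSURE, for each item [A → α.Bβ] where B is a non-terminal, add [B → .γ] for all productions B → γ; repeat for the newly added items until nothing changes.

Start with: [C → . T -]
  [C → . T -] has the dot before T: add [T → . - a]
No further items can be added.

CLOSURE = { [C → . T -], [T → . - a] }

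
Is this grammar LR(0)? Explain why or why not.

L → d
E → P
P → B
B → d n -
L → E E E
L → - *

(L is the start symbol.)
Augment with L' → L and build the canonical LR(0) collection (I0 = CLOSURE({[L' → . L]}), then GOTO on every symbol after a dot until no new states appear). It has 13 states:
  I0: { [B → . d n -], [E → . P], [L → . - *], [L → . E E E], [L → . d], [L' → . L], [P → . B] }  — shift
  I1: { [L → - . *] }  — shift
  I2: { [P → B .] }  — reduce
  I3: { [B → . d n -], [E → . P], [L → E . E E], [P → . B] }  — shift
  I4: { [L' → L .] }  — accept
  I5: { [E → P .] }  — reduce
  I6: { [B → d . n -], [L → d .] }  — shift, reduce
  I7: { [B → d n . -] }  — shift
  I8: { [B → d n - .] }  — reduce
  I9: { [B → . d n -], [E → . P], [L → E E . E], [P → . B] }  — shift
  I10: { [B → d . n -] }  — shift
  I11: { [L → E E E .] }  — reduce
  I12: { [L → - * .] }  — reduce

Conflict in state I6:
  Shift-reduce conflict between [L → d .] and [B → d . n -]
So the grammar is NOT LR(0).

Answer: No. Shift-reduce conflict between [L → d .] and [B → d . n -]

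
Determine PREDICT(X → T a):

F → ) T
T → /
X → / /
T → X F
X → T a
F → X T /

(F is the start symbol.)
{ '/' }

PREDICT(X → T a) = (FIRST(RHS) \ {ε}) ∪ (FOLLOW(X) if ε ∈ FIRST(RHS), i.e. RHS ⇒* ε)
FIRST(T) = { '/' }
FIRST(T a) = { '/' }
ε ∉ FIRST(T a), so FOLLOW(X) is not added.
PREDICT(X → T a) = { '/' }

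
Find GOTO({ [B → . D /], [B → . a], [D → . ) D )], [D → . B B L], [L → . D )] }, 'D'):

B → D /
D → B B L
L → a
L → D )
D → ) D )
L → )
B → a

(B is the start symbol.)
{ [B → D . /], [L → D . )] }

GOTO(I, 'D') = CLOSURE({ [A → αX.β] : [A → α.Xβ] ∈ I, X = 'D' })

Items with dot before 'D', with the dot advanced:
  [B → . D /] → [B → D . /]
  [L → . D )] → [L → D . )]
Closure adds nothing (no advanced item has the dot before a non-terminal).

GOTO = { [B → D . /], [L → D . )] }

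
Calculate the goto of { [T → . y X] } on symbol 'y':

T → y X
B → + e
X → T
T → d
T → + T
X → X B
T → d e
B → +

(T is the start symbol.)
{ [T → . + T], [T → . d e], [T → . d], [T → . y X], [T → y . X], [X → . T], [X → . X B] }

GOTO(I, 'y') = CLOSURE({ [A → αX.β] : [A → α.Xβ] ∈ I, X = 'y' })

Items with dot before 'y', with the dot advanced:
  [T → . y X] → [T → y . X]
Closure of the advanced items:
  [T → y . X] has the dot before X: add [X → . T], [X → . X B]
  [X → . T] has the dot before T: add [T → . y X], [T → . d], [T → . + T], [T → . d e]

GOTO = { [T → . + T], [T → . d e], [T → . d], [T → . y X], [T → y . X], [X → . T], [X → . X B] }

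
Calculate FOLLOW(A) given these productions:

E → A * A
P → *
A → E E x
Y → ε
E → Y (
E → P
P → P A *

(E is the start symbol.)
{ $, '(', '*', 'x' }

To compute FOLLOW(A), find every occurrence of A on a right-hand side N → α A β: add FIRST(β) \ {ε}, and if β is empty or nullable also add FOLLOW(N). Iterate to a fixed point.

In E → A * A: A is followed by '*' A, add FIRST('*' A) \ {ε} = { '*' }
In E → A * A: A is at the end, add FOLLOW(E)
In P → P A *: A is followed by '*', add FIRST('*') \ {ε} = { '*' }

The FOLLOW sets referred to above (computed the same way, to a fixed point):
  FOLLOW(E) = { $, '(', '*', 'x' }

Taking the union: FOLLOW(A) = { $, '(', '*', 'x' }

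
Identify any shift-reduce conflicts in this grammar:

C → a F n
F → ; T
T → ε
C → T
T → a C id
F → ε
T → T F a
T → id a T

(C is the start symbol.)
Yes — I0: [T → .] vs [C → . a F n]; I2: [C → T .] vs [F → . ; T]; I3: [F → .] vs [C → . a F n]; I5: [T → .] vs [T → . a C id]; I6: [F → .] vs [F → . ; T]; I7: [T → .] vs [C → . a F n]; I10: [T → .] vs [T → . a C id]; I13: [F → .] vs [F → . ; T]

A shift-reduce conflict occurs when an LR(0) state has both:
  - a complete (reduce) item [A → α .] (dot at the end), and
  - a shift item [B → β . c γ] (dot before a terminal).

Augment with C' → C and build the canonical LR(0) collection (I0 = CLOSURE({[C' → . C]}), then GOTO on every symbol after a dot until no new states appear). It has 16 states:
  I0: { [C → . T], [C → . a F n], [C' → . C], [T → . T F a], [T → . a C id], [T → . id a T], [T → .] }  — shift, reduce
  I1: { [C' → C .] }  — accept
  I2: { [C → T .], [F → . ; T], [F → .], [T → T . F a] }  — shift, 2 reduces
  I3: { [C → . T], [C → . a F n], [C → a . F n], [F → . ; T], [F → .], [T → . T F a], [T → . a C id], [T → . id a T], [T → .], [T → a . C id] }  — shift, 2 reduces
  I4: { [T → id . a T] }  — shift
  I5: { [T → . T F a], [T → . a C id], [T → . id a T], [T → .], [T → id a . T] }  — shift, reduce
  I6: { [F → . ; T], [F → .], [T → T . F a], [T → id a T .] }  — shift, 2 reduces
  I7: { [C → . T], [C → . a F n], [T → . T F a], [T → . a C id], [T → . id a T], [T → .], [T → a . C id] }  — shift, reduce
  I8: { [T → a C . id] }  — shift
  I9: { [T → a C id .] }  — reduce
  I10: { [F → ; . T], [T → . T F a], [T → . a C id], [T → . id a T], [T → .] }  — shift, reduce
  I11: { [T → T F . a] }  — shift
  I12: { [T → T F a .] }  — reduce
  I13: { [F → . ; T], [F → .], [F → ; T .], [T → T . F a] }  — shift, 2 reduces
  I14: { [C → a F . n] }  — shift
  I15: { [C → a F n .] }  — reduce

I0 contains reduce item [T → .] and shift items [C → . a F n], [T → . a C id], [T → . id a T] — shift-reduce conflict.
I2 contains reduce items [C → T .], [F → .] and shift item [F → . ; T] — shift-reduce conflict.
I3 contains reduce items [F → .], [T → .] and shift items [C → . a F n], [F → . ; T], [T → . a C id], [T → . id a T] — shift-reduce conflict.
I5 contains reduce item [T → .] and shift items [T → . a C id], [T → . id a T] — shift-reduce conflict.
I6 contains reduce items [F → .], [T → id a T .] and shift item [F → . ; T] — shift-reduce conflict.
I7 contains reduce item [T → .] and shift items [C → . a F n], [T → . a C id], [T → . id a T] — shift-reduce conflict.
I10 contains reduce item [T → .] and shift items [T → . a C id], [T → . id a T] — shift-reduce conflict.
I13 contains reduce items [F → .], [F → ; T .] and shift item [F → . ; T] — shift-reduce conflict.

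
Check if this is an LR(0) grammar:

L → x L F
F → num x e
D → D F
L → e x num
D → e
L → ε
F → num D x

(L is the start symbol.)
No. Shift-reduce conflict between [L → .] and [L → . e x num]

A grammar is LR(0) if no state in the canonical LR(0) collection has:
  - both a shift item (dot before a terminal) and a complete item (shift-reduce conflict), or
  - two or more complete items (reduce-reduce conflict; the accept item [L' → L .] counts as a complete item here).

Augment with L' → L and build the canonical LR(0) collection (I0 = CLOSURE({[L' → . L]}), then GOTO on every symbol after a dot until no new states appear). It has 15 states:
  I0: { [L → . e x num], [L → . x L F], [L → .], [L' → . L] }  — shift, reduce
  I1: { [L' → L .] }  — accept
  I2: { [L → e . x num] }  — shift
  I3: { [L → . e x num], [L → . x L F], [L → .], [L → x . L F] }  — shift, reduce
  I4: { [F → . num D x], [F → . num x e], [L → x L . F] }  — shift
  I5: { [L → x L F .] }  — reduce
  I6: { [D → . D F], [D → . e], [F → num . D x], [F → num . x e] }  — shift
  I7: { [D → D . F], [F → . num D x], [F → . num x e], [F → num D . x] }  — shift
  I8: { [D → e .] }  — reduce
  I9: { [F → num x . e] }  — shift
  I10: { [F → num x e .] }  — reduce
  I11: { [D → D F .] }  — reduce
  I12: { [F → num D x .] }  — reduce
  I13: { [L → e x . num] }  — shift
  I14: { [L → e x num .] }  — reduce

Conflict in state I0:
  Shift-reduce conflict between [L → .] and [L → . e x num]
So the grammar is NOT LR(0).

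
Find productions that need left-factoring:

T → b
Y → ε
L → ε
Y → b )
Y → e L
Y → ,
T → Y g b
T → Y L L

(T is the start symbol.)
Left-factoring is needed when two productions for the same non-terminal
share a common prefix on the right-hand side.

Productions for T:
  T → b
  T → Y g b
  T → Y L L
Productions for Y:
  Y → ε
  Y → b )
  Y → e L
  Y → ,

Found common prefix 'Y' in productions for T

Answer: Yes, T has productions with common prefix 'Y'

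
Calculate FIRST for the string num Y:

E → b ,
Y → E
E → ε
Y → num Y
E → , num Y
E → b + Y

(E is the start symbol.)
To compute FIRST(num Y), process the symbols left to right:
Symbol num is a terminal. Add 'num' and stop.
FIRST(num Y) = { 'num' }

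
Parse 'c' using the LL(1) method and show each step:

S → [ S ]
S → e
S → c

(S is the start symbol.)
LL(1) parsing maintains a stack (initially the start symbol over $) and the input. At each step: if the stack top is a terminal, match it against the current input token; if it is a non-terminal N, replace it with the RHS of M[N, lookahead] (the unique production whose predict set contains the lookahead).

Stack is shown with the top on the left.

Stack  Input  Action
--------------------
S $    c $    output S → c
c $    c $    match 'c'
$      $      accept

The string is accepted.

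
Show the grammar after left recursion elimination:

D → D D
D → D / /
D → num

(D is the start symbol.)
D → num D'
D' → D D'
D' → / / D'
D' → ε

D is directly left-recursive. The standard transformation for
  A → A α₁ | ... | A α_m | β₁ | ... | β_n
is
  A  → β₁ A' | ... | β_n A'
  A' → α₁ A' | ... | α_m A' | ε

D → num becomes D → num D'
D → D D becomes D' → D D'
D → D / / becomes D' → / / D'
Add D' → ε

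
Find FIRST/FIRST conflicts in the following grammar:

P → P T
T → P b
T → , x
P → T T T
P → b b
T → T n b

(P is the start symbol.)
A FIRST/FIRST conflict occurs when two productions N → α and N → β for the same non-terminal have FIRST(α) ∩ FIRST(β) ≠ ∅ (with ε ∈ FIRST of a nullable right-hand side, so two nullable alternatives also conflict).

FIRST sets of the non-terminals at (or reachable through a nullable prefix from) the front of some alternative:
  FIRST(P) = { ',', 'b' }
  FIRST(T) = { ',', 'b' }

Productions for P:
  P → P T: FIRST = { ',', 'b' }
  P → T T T: FIRST = { ',', 'b' }
  P → b b: FIRST = { 'b' }
Productions for T:
  T → P b: FIRST = { ',', 'b' }
  T → , x: FIRST = { ',' }
  T → T n b: FIRST = { ',', 'b' }

Conflict for P: P → P T and P → T T T
  Overlap: { ',', 'b' }
Conflict for P: P → P T and P → b b
  Overlap: { 'b' }
Conflict for P: P → T T T and P → b b
  Overlap: { 'b' }
Conflict for T: T → P b and T → , x
  Overlap: { ',' }
Conflict for T: T → P b and T → T n b
  Overlap: { ',', 'b' }
Conflict for T: T → , x and T → T n b
  Overlap: { ',' }

Answer: Yes. P → P T / P → T T T on { ',', 'b' }; P → P T / P → b b on { 'b' }; P → T T T / P → b b on { 'b' }; T → P b / T → ',' x on { ',' }; T → P b / T → T n b on { ',', 'b' }; T → ',' x / T → T n b on { ',' }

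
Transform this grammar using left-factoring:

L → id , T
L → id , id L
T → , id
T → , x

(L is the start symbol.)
L → id , L'
L' → T
L' → id L
T → , T'
T' → id
T' → x

Left-factoring transforms A → αβ₁ | αβ₂ into A → αA' and A' → β₁ | β₂
(α is the longest common prefix among the alternatives). Repeat until
no nonterminal has two alternatives with a common prefix.

Round 1: L has alternatives sharing prefix 'id ,'. Introduce L': L → id , L'
  Add: L' → T
  Add: L' → id L

Round 2: T has alternatives sharing prefix ','. Introduce T': T → , T'
  Add: T' → id
  Add: T' → x

No remaining common prefixes — done.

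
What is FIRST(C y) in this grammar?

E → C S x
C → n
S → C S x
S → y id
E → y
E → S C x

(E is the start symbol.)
FIRST sets of the non-terminals involved (from the grammar, by fixed-point iteration):
  FIRST(C) = { 'n' }

To compute FIRST(C y), process the symbols left to right:
Symbol C is a non-terminal. Add FIRST(C) \ {ε} = { 'n' }
C is not nullable (ε ∉ FIRST(C)), so stop here.
FIRST(C y) = { 'n' }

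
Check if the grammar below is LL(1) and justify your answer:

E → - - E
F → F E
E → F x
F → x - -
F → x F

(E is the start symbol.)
No. Predict set conflict for F: { 'x' }

A grammar is LL(1) if for each non-terminal N with multiple productions, the predict sets of those productions are pairwise disjoint, where PREDICT(N → α) = (FIRST(α) \ {ε}) ∪ (FOLLOW(N) if α ⇒* ε).

Relevant sets:
  FIRST(F) = { 'x' }

For E:
  PREDICT(E → '-' '-' E) = { '-' }
  PREDICT(E → F x) = { 'x' }
For F:
  PREDICT(F → F E) = { 'x' }
  PREDICT(F → x '-' '-') = { 'x' }
  PREDICT(F → x F) = { 'x' }

Conflict found: Predict set conflict for F: { 'x' }
The grammar is NOT LL(1).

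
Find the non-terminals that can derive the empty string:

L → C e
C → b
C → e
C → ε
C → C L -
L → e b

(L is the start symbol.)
ε-productions: C → ε
So C is immediately nullable.
No further non-terminal can be added: every production for the remaining non-terminals contains a terminal or a non-nullable non-terminal.
Nullable = { 'C' }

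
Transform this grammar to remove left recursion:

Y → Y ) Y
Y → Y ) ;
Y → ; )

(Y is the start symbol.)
Y → ; ) Y'
Y' → ) Y Y'
Y' → ) ; Y'
Y' → ε

Y is directly left-recursive. The standard transformation for
  A → A α₁ | ... | A α_m | β₁ | ... | β_n
is
  A  → β₁ A' | ... | β_n A'
  A' → α₁ A' | ... | α_m A' | ε

Y → ; ) becomes Y → ; ) Y'
Y → Y ) Y becomes Y' → ) Y Y'
Y → Y ) ; becomes Y' → ) ; Y'
Add Y' → ε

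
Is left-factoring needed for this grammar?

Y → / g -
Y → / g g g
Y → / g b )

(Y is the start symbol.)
Yes, Y has productions with common prefix '/ g'

Left-factoring is needed when two productions for the same non-terminal
share a common prefix on the right-hand side.

Productions for Y:
  Y → / g -
  Y → / g g g
  Y → / g b )

Found common prefix '/ g' in productions for Y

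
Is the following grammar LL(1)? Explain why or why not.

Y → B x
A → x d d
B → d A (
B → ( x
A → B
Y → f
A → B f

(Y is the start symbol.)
No. Predict set conflict for A: { '(', 'd' }

A grammar is LL(1) if for each non-terminal N with multiple productions, the predict sets of those productions are pairwise disjoint, where PREDICT(N → α) = (FIRST(α) \ {ε}) ∪ (FOLLOW(N) if α ⇒* ε).

Relevant sets:
  FIRST(B) = { '(', 'd' }

For Y:
  PREDICT(Y → B x) = { '(', 'd' }
  PREDICT(Y → f) = { 'f' }
For A:
  PREDICT(A → x d d) = { 'x' }
  PREDICT(A → B) = { '(', 'd' }
  PREDICT(A → B f) = { '(', 'd' }
For B:
  PREDICT(B → d A '(') = { 'd' }
  PREDICT(B → '(' x) = { '(' }

Conflict found: Predict set conflict for A: { '(', 'd' }
The grammar is NOT LL(1).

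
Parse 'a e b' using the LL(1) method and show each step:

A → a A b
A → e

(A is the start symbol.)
Stack is shown with the top on the left.

Stack    Input    Action
------------------------
A $      a e b $  output A → a A b
a A b $  a e b $  match 'a'
A b $    e b $    output A → e
e b $    e b $    match 'e'
b $      b $      match 'b'
$        $        accept

The string is accepted.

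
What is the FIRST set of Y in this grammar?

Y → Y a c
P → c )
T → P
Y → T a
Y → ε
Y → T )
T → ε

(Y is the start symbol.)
To compute FIRST(Y), examine every production with Y on the left-hand side, reading each right-hand side left to right until a non-nullable symbol is reached.

FIRST sets of the other non-terminals involved (by the same procedure, iterated to a fixed point):
  FIRST(T) = { 'c', ε }

From Y → Y a c:
  - Y is the symbol being defined: contributes nothing new
    Y is nullable, so continue to the next symbol
  - a is a terminal: add 'a' and stop
From Y → T a:
  - T is a non-terminal: add FIRST(T) \ {ε} = { 'c' }
    T is nullable, so continue to the next symbol
  - a is a terminal: add 'a' and stop
From Y → ε:
  - ε-production, so ε ∈ FIRST(Y)
From Y → T ):
  - T is a non-terminal: add FIRST(T) \ {ε} = { 'c' }
    T is nullable, so continue to the next symbol
  - ')' is a terminal: add ')' and stop

Collecting: FIRST(Y) = { ')', 'a', 'c', ε }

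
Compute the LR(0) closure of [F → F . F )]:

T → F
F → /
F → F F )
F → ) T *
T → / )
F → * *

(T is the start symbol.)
To compute CLOSURE, for each item [A → α.Bβ] where B is a non-terminal, add [B → .γ] for all productions B → γ; repeat for the newly added items until nothing changes.

Start with: [F → F . F )]
  [F → F . F )] has the dot before F: add [F → . /], [F → . F F )], [F → . ) T *], [F → . * *]
No further items can be added.

CLOSURE = { [F → . ) T *], [F → . * *], [F → . /], [F → . F F )], [F → F . F )] }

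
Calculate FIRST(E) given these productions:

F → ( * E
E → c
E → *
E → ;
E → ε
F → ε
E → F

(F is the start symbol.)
{ '(', '*', ';', 'c', ε }

To compute FIRST(E), examine every production with E on the left-hand side, reading each right-hand side left to right until a non-nullable symbol is reached.

FIRST sets of the other non-terminals involved (by the same procedure, iterated to a fixed point):
  FIRST(F) = { '(', ε }

From E → c:
  - c is a terminal: add 'c' and stop
From E → *:
  - '*' is a terminal: add '*' and stop
From E → ;:
  - ';' is a terminal: add ';' and stop
From E → ε:
  - ε-production, so ε ∈ FIRST(E)
From E → F:
  - F is a non-terminal: add FIRST(F) \ {ε} = { '(' }
    F is nullable and nothing follows, so the whole right-hand side can vanish: ε ∈ FIRST(E)

Collecting: FIRST(E) = { '(', '*', ';', 'c', ε }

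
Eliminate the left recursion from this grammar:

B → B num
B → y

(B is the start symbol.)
B is directly left-recursive. The standard transformation for
  A → A α₁ | ... | A α_m | β₁ | ... | β_n
is
  A  → β₁ A' | ... | β_n A'
  A' → α₁ A' | ... | α_m A' | ε

B → y becomes B → y B'
B → B num becomes B' → num B'
Add B' → ε

Resulting grammar:
B → y B'
B' → num B'
B' → ε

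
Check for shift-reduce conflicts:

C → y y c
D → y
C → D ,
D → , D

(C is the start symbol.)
Yes — I4: [D → y .] vs [C → y . y c]

Augment with C' → C and build the canonical LR(0) collection (I0 = CLOSURE({[C' → . C]}), then GOTO on every symbol after a dot until no new states appear). It has 10 states:
  I0: { [C → . D ,], [C → . y y c], [C' → . C], [D → . , D], [D → . y] }  — shift
  I1: { [D → , . D], [D → . , D], [D → . y] }  — shift
  I2: { [C' → C .] }  — accept
  I3: { [C → D . ,] }  — shift
  I4: { [C → y . y c], [D → y .] }  — shift, reduce
  I5: { [C → y y . c] }  — shift
  I6: { [C → y y c .] }  — reduce
  I7: { [C → D , .] }  — reduce
  I8: { [D → , D .] }  — reduce
  I9: { [D → y .] }  — reduce

I4 contains reduce item [D → y .] and shift item [C → y . y c] — shift-reduce conflict.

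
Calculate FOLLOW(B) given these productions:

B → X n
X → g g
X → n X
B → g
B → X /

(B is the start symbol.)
B is the start symbol, so $ ∈ FOLLOW(B).
B does not occur on any right-hand side.

Taking the union: FOLLOW(B) = { $ }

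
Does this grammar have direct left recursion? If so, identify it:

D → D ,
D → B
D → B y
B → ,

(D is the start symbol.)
Yes, D is left-recursive

Direct left recursion occurs when N → N α for some non-terminal N (the right-hand side begins with the left-hand side itself).

D → D ,: LEFT RECURSIVE (starts with D)
D → B: starts with B
D → B y: starts with B
B → ,: starts with ','

The grammar has direct left recursion on: D.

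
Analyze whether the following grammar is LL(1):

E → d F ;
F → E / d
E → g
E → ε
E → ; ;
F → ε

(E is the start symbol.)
No. Predict set conflict for F: { ';' }

Relevant sets:
  FIRST(E) = { ';', 'd', 'g', ε }
  FOLLOW(E) = { $, '/' }
  FOLLOW(F) = { ';' }

For E:
  PREDICT(E → d F ';') = { 'd' }
  PREDICT(E → g) = { 'g' }
  PREDICT(E → ε) = { $, '/' }
  PREDICT(E → ';' ';') = { ';' }
For F:
  PREDICT(F → E '/' d) = { '/', ';', 'd', 'g' }
  PREDICT(F → ε) = { ';' }

Conflict found: Predict set conflict for F: { ';' }
The grammar is NOT LL(1).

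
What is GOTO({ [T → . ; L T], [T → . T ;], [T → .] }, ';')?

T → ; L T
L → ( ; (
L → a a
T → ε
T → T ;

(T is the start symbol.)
{ [L → . ( ; (], [L → . a a], [T → ; . L T] }

GOTO(I, ';') = CLOSURE({ [A → αX.β] : [A → α.Xβ] ∈ I, X = ';' })

Items with dot before ';', with the dot advanced:
  [T → . ; L T] → [T → ; . L T]
Closure of the advanced items:
  [T → ; . L T] has the dot before L: add [L → . ( ; (], [L → . a a]

GOTO = { [L → . ( ; (], [L → . a a], [T → ; . L T] }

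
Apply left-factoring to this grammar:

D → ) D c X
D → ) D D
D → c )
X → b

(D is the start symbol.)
Left-factoring transforms A → αβ₁ | αβ₂ into A → αA' and A' → β₁ | β₂
(α is the longest common prefix among the alternatives). Repeat until
no nonterminal has two alternatives with a common prefix.

Round 1: D has alternatives sharing prefix ') D'. Introduce D': D → ) D D'
  Add: D' → c X
  Add: D' → D

No remaining common prefixes — done.

Resulting grammar:
D → ) D D'
D' → c X
D' → D
D → c )
X → b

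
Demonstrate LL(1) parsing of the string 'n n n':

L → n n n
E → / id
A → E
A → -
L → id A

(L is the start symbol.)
LL(1) parsing maintains a stack (initially the start symbol over $) and the input. At each step: if the stack top is a terminal, match it against the current input token; if it is a non-terminal N, replace it with the RHS of M[N, lookahead] (the unique production whose predict set contains the lookahead).

Stack is shown with the top on the left.

Stack    Input    Action
------------------------
L $      n n n $  output L → n n n
n n n $  n n n $  match 'n'
n n $    n n $    match 'n'
n $      n $      match 'n'
$        $        accept

The string is accepted.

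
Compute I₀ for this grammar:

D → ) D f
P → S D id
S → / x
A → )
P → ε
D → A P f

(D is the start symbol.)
{ [A → . )], [D → . ) D f], [D → . A P f], [D' → . D] }

First, augment the grammar with D' → D
I₀ = CLOSURE({ [D' → . D] }):
  [D' → . D] has the dot before D: add [D → . ) D f], [D → . A P f]
  [D → . A P f] has the dot before A: add [A → . )]
No further items can be added.

I₀ = { [A → . )], [D → . ) D f], [D → . A P f], [D' → . D] }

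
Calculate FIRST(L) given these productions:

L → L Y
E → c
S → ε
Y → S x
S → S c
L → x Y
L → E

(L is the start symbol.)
To compute FIRST(L), examine every production with L on the left-hand side, reading each right-hand side left to right until a non-nullable symbol is reached.

FIRST sets of the other non-terminals involved (by the same procedure, iterated to a fixed point):
  FIRST(E) = { 'c' }

From L → L Y:
  - L is the symbol being defined: contributes nothing new
    L is not nullable, so stop
From L → x Y:
  - x is a terminal: add 'x' and stop
From L → E:
  - E is a non-terminal: add FIRST(E) \ {ε} = { 'c' }
    E is not nullable, so stop

Collecting: FIRST(L) = { 'c', 'x' }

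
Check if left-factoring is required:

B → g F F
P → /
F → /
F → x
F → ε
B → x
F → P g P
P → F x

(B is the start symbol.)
Left-factoring is needed when two productions for the same non-terminal
share a common prefix on the right-hand side.

Productions for B:
  B → g F F
  B → x
Productions for P:
  P → /
  P → F x
Productions for F:
  F → /
  F → x
  F → ε
  F → P g P

No common prefixes found.

Answer: No, left-factoring is not needed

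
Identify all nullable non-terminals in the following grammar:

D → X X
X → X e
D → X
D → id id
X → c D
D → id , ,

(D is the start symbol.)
There are no ε-productions, so no non-terminal can derive ε.
No non-terminals are nullable.

Answer: None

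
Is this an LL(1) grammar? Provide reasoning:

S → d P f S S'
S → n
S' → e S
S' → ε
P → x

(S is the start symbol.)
No. Predict set conflict for S': { 'e' }

A grammar is LL(1) if for each non-terminal N with multiple productions, the predict sets of those productions are pairwise disjoint, where PREDICT(N → α) = (FIRST(α) \ {ε}) ∪ (FOLLOW(N) if α ⇒* ε).

Relevant sets:
  FOLLOW(S') = { $, 'e' }

For S:
  PREDICT(S → d P f S S') = { 'd' }
  PREDICT(S → n) = { 'n' }
For S':
  PREDICT(S' → e S) = { 'e' }
  PREDICT(S' → ε) = { $, 'e' }
P has a single production, so nothing to check there.

Conflict found: Predict set conflict for S': { 'e' }
The grammar is NOT LL(1).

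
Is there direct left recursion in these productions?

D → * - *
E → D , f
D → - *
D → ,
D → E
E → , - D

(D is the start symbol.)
No direct left recursion

Direct left recursion occurs when N → N α for some non-terminal N (the right-hand side begins with the left-hand side itself).

D → * - *: starts with '*'
E → D , f: starts with D
D → - *: starts with '-'
D → ,: starts with ','
D → E: starts with E
E → , - D: starts with ','

No direct left recursion found.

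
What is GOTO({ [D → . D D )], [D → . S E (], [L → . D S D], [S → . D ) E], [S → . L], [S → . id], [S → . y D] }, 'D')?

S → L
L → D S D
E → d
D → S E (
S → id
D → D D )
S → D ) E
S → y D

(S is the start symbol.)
GOTO(I, 'D') = CLOSURE({ [A → αX.β] : [A → α.Xβ] ∈ I, X = 'D' })

Items with dot before 'D', with the dot advanced:
  [D → . D D )] → [D → D . D )]
  [L → . D S D] → [L → D . S D]
  [S → . D ) E] → [S → D . ) E]
Closure of the advanced items:
  [D → D . D )] has the dot before D: add [D → . S E (], [D → . D D )]
  [L → D . S D] has the dot before S: add [S → . L], [S → . id], [S → . D ) E], [S → . y D]
  [S → . L] has the dot before L: add [L → . D S D]

GOTO = { [D → . D D )], [D → . S E (], [D → D . D )], [L → . D S D], [L → D . S D], [S → . D ) E], [S → . L], [S → . id], [S → . y D], [S → D . ) E] }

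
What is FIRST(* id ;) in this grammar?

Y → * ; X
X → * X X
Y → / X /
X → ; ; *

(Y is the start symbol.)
To compute FIRST(* id ;), process the symbols left to right:
Symbol * is a terminal. Add '*' and stop.
FIRST(* id ;) = { '*' }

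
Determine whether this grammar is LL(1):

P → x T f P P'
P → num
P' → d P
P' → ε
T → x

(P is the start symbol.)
A grammar is LL(1) if for each non-terminal N with multiple productions, the predict sets of those productions are pairwise disjoint, where PREDICT(N → α) = (FIRST(α) \ {ε}) ∪ (FOLLOW(N) if α ⇒* ε).

Relevant sets:
  FOLLOW(P') = { $, 'd' }

For P:
  PREDICT(P → x T f P P') = { 'x' }
  PREDICT(P → num) = { 'num' }
For P':
  PREDICT(P' → d P) = { 'd' }
  PREDICT(P' → ε) = { $, 'd' }
T has a single production, so nothing to check there.

Conflict found: Predict set conflict for P': { 'd' }
The grammar is NOT LL(1).

Answer: No. Predict set conflict for P': { 'd' }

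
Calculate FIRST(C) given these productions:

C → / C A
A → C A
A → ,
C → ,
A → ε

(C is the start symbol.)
{ ',', '/' }

To compute FIRST(C), examine every production with C on the left-hand side, reading each right-hand side left to right until a non-nullable symbol is reached.

From C → / C A:
  - '/' is a terminal: add '/' and stop
From C → ,:
  - ',' is a terminal: add ',' and stop

Collecting: FIRST(C) = { ',', '/' }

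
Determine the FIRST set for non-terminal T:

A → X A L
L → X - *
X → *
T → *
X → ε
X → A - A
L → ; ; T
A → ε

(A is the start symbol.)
From T → *:
  - '*' is a terminal: add '*' and stop

Collecting: FIRST(T) = { '*' }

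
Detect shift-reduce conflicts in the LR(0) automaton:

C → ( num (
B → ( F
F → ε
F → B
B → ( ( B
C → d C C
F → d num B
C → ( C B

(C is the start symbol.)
Augment with C' → C and build the canonical LR(0) collection (I0 = CLOSURE({[C' → . C]}), then GOTO on every symbol after a dot until no new states appear). It has 18 states:
  I0: { [C → . ( C B], [C → . ( num (], [C → . d C C], [C' → . C] }  — shift
  I1: { [C → ( . C B], [C → ( . num (], [C → . ( C B], [C → . ( num (], [C → . d C C] }  — shift
  I2: { [C' → C .] }  — accept
  I3: { [C → . ( C B], [C → . ( num (], [C → . d C C], [C → d . C C] }  — shift
  I4: { [C → . ( C B], [C → . ( num (], [C → . d C C], [C → d C . C] }  — shift
  I5: { [C → d C C .] }  — reduce
  I6: { [B → . ( ( B], [B → . ( F], [C → ( C . B] }  — shift
  I7: { [C → ( num . (] }  — shift
  I8: { [C → ( num ( .] }  — reduce
  I9: { [B → ( . ( B], [B → ( . F], [B → . ( ( B], [B → . ( F], [F → . B], [F → . d num B], [F → .] }  — shift, reduce
  I10: { [C → ( C B .] }  — reduce
  I11: { [B → ( ( . B], [B → ( . ( B], [B → ( . F], [B → . ( ( B], [B → . ( F], [F → . B], [F → . d num B], [F → .] }  — shift, reduce
  I12: { [F → B .] }  — reduce
  I13: { [B → ( F .] }  — reduce
  I14: { [F → d . num B] }  — shift
  I15: { [B → . ( ( B], [B → . ( F], [F → d num . B] }  — shift
  I16: { [F → d num B .] }  — reduce
  I17: { [B → ( ( B .], [F → B .] }  — 2 reduces

I9 contains reduce item [F → .] and shift items [B → . ( ( B], [B → ( . ( B], [B → . ( F], [F → . d num B] — shift-reduce conflict.
I11 contains reduce item [F → .] and shift items [B → . ( ( B], [B → ( . ( B], [B → . ( F], [F → . d num B] — shift-reduce conflict.

Answer: Yes — I9: [F → .] vs [B → . ( ( B]; I11: [F → .] vs [B → . ( ( B]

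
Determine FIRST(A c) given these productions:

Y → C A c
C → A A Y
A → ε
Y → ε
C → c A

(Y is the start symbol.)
{ 'c' }

FIRST sets of the non-terminals involved (from the grammar, by fixed-point iteration):
  FIRST(A) = { ε }

To compute FIRST(A c), process the symbols left to right:
Symbol A is a non-terminal. Add FIRST(A) \ {ε} = { }
A is nullable (ε ∈ FIRST(A)), continue to the next symbol.
Symbol c is a terminal. Add 'c' and stop.
FIRST(A c) = { 'c' }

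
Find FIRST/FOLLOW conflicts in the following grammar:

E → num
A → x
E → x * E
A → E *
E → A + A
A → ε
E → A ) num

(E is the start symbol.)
Nullable non-terminals: A.
FIRST sets used below: FIRST(E) = { ')', '+', 'num', 'x' }

A: nullable alternative(s) A → ε; FOLLOW(A) = { $, ')', '*', '+' }
  A → x: FIRST \ {ε} = { 'x' } — disjoint from FOLLOW(A)
  A → E *: FIRST \ {ε} = { ')', '+', 'num', 'x' } — overlaps FOLLOW(A) on { ')', '+' }: CONFLICT
  A → ε: FIRST \ {ε} = { } — this is the only nullable alternative, skip

E has no nullable alternative, so no FIRST/FOLLOW check is needed there.

So the grammar has 1 FIRST/FOLLOW conflict (marked CONFLICT above).

Answer: Yes. A → E '*' with FOLLOW(A) on { ')', '+' }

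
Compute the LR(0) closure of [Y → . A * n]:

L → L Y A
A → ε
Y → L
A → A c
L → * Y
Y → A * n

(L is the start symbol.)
{ [A → . A c], [A → .], [Y → . A * n] }

To compute CLOSURE, for each item [A → α.Bβ] where B is a non-terminal, add [B → .γ] for all productions B → γ; repeat for the newly added items until nothing changes.

Start with: [Y → . A * n]
  [Y → . A * n] has the dot before A: add [A → .], [A → . A c]
No further items can be added.

CLOSURE = { [A → . A c], [A → .], [Y → . A * n] }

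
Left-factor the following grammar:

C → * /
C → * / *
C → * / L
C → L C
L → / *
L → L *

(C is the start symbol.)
C → * / C'
C' → ε
C' → *
C' → L
C → L C
L → / *
L → L *

Left-factoring transforms A → αβ₁ | αβ₂ into A → αA' and A' → β₁ | β₂
(α is the longest common prefix among the alternatives). Repeat until
no nonterminal has two alternatives with a common prefix.

Round 1: C has alternatives sharing prefix '* /'. Introduce C': C → * / C'
  Add: C' → ε
  Add: C' → *
  Add: C' → L

No remaining common prefixes — done.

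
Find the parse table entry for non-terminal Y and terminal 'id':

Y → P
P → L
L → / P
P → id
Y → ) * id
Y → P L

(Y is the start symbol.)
Y → P, Y → P L

To find M[Y, 'id'], we find productions for Y where 'id' is in the predict set (PREDICT(N → α) = (FIRST(α) \ {ε}) ∪ (FOLLOW(N) if α ⇒* ε)).

Relevant sets:
  FIRST(P) = { '/', 'id' }

Y → P: PREDICT = { '/', 'id' }
  'id' is in predict set, so this production goes in M[Y, 'id']
Y → ) * id: PREDICT = { ')' }
Y → P L: PREDICT = { '/', 'id' }
  'id' is in predict set, so this production goes in M[Y, 'id']

M[Y, 'id'] = Y → P, Y → P L  (a multiply-defined cell — the grammar is not LL(1))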